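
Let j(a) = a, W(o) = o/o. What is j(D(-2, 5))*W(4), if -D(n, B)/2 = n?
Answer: 4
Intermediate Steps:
D(n, B) = -2*n
W(o) = 1
j(D(-2, 5))*W(4) = -2*(-2)*1 = 4*1 = 4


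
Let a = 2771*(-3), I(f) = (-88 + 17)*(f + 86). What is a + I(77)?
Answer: -19886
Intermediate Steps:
I(f) = -6106 - 71*f (I(f) = -71*(86 + f) = -6106 - 71*f)
a = -8313
a + I(77) = -8313 + (-6106 - 71*77) = -8313 + (-6106 - 5467) = -8313 - 11573 = -19886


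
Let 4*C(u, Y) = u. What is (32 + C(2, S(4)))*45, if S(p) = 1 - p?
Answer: 2925/2 ≈ 1462.5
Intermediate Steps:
C(u, Y) = u/4
(32 + C(2, S(4)))*45 = (32 + (1/4)*2)*45 = (32 + 1/2)*45 = (65/2)*45 = 2925/2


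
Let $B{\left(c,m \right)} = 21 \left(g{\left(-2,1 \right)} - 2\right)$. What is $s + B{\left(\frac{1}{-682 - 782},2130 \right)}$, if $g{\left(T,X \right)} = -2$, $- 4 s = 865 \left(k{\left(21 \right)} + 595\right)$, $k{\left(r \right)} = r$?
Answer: $-133294$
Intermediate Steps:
$s = -133210$ ($s = - \frac{865 \left(21 + 595\right)}{4} = - \frac{865 \cdot 616}{4} = \left(- \frac{1}{4}\right) 532840 = -133210$)
$B{\left(c,m \right)} = -84$ ($B{\left(c,m \right)} = 21 \left(-2 - 2\right) = 21 \left(-4\right) = -84$)
$s + B{\left(\frac{1}{-682 - 782},2130 \right)} = -133210 - 84 = -133294$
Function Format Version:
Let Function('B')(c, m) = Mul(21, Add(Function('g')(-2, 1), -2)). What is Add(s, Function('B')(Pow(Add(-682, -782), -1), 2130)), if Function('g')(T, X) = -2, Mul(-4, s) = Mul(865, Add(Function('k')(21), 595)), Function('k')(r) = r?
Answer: -133294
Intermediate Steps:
s = -133210 (s = Mul(Rational(-1, 4), Mul(865, Add(21, 595))) = Mul(Rational(-1, 4), Mul(865, 616)) = Mul(Rational(-1, 4), 532840) = -133210)
Function('B')(c, m) = -84 (Function('B')(c, m) = Mul(21, Add(-2, -2)) = Mul(21, -4) = -84)
Add(s, Function('B')(Pow(Add(-682, -782), -1), 2130)) = Add(-133210, -84) = -133294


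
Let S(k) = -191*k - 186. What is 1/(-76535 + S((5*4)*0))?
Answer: -1/76721 ≈ -1.3034e-5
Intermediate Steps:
S(k) = -186 - 191*k
1/(-76535 + S((5*4)*0)) = 1/(-76535 + (-186 - 191*5*4*0)) = 1/(-76535 + (-186 - 3820*0)) = 1/(-76535 + (-186 - 191*0)) = 1/(-76535 + (-186 + 0)) = 1/(-76535 - 186) = 1/(-76721) = -1/76721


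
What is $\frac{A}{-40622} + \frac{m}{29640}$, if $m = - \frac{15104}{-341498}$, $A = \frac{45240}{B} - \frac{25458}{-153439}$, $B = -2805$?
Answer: $\frac{374294158607}{948919513354485} \approx 0.00039444$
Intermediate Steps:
$A = - \frac{3785218}{237133}$ ($A = \frac{45240}{-2805} - \frac{25458}{-153439} = 45240 \left(- \frac{1}{2805}\right) - - \frac{25458}{153439} = - \frac{3016}{187} + \frac{25458}{153439} = - \frac{3785218}{237133} \approx -15.962$)
$m = \frac{7552}{170749}$ ($m = \left(-15104\right) \left(- \frac{1}{341498}\right) = \frac{7552}{170749} \approx 0.044229$)
$\frac{A}{-40622} + \frac{m}{29640} = - \frac{3785218}{237133 \left(-40622\right)} + \frac{7552}{170749 \cdot 29640} = \left(- \frac{3785218}{237133}\right) \left(- \frac{1}{40622}\right) + \frac{7552}{170749} \cdot \frac{1}{29640} = \frac{99611}{253495177} + \frac{944}{632625045} = \frac{374294158607}{948919513354485}$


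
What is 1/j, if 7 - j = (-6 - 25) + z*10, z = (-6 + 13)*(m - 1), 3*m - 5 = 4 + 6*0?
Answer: -1/102 ≈ -0.0098039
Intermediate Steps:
m = 3 (m = 5/3 + (4 + 6*0)/3 = 5/3 + (4 + 0)/3 = 5/3 + (⅓)*4 = 5/3 + 4/3 = 3)
z = 14 (z = (-6 + 13)*(3 - 1) = 7*2 = 14)
j = -102 (j = 7 - ((-6 - 25) + 14*10) = 7 - (-31 + 140) = 7 - 1*109 = 7 - 109 = -102)
1/j = 1/(-102) = -1/102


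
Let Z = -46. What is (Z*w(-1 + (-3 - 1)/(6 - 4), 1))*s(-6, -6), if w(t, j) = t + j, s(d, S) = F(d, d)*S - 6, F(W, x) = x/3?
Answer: 552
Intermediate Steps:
F(W, x) = x/3 (F(W, x) = x*(⅓) = x/3)
s(d, S) = -6 + S*d/3 (s(d, S) = (d/3)*S - 6 = S*d/3 - 6 = -6 + S*d/3)
w(t, j) = j + t
(Z*w(-1 + (-3 - 1)/(6 - 4), 1))*s(-6, -6) = (-46*(1 + (-1 + (-3 - 1)/(6 - 4))))*(-6 + (⅓)*(-6)*(-6)) = (-46*(1 + (-1 - 4/2)))*(-6 + 12) = -46*(1 + (-1 - 4*½))*6 = -46*(1 + (-1 - 2))*6 = -46*(1 - 3)*6 = -46*(-2)*6 = 92*6 = 552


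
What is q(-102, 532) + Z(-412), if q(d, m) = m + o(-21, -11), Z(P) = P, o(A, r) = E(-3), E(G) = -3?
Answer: 117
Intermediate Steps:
o(A, r) = -3
q(d, m) = -3 + m (q(d, m) = m - 3 = -3 + m)
q(-102, 532) + Z(-412) = (-3 + 532) - 412 = 529 - 412 = 117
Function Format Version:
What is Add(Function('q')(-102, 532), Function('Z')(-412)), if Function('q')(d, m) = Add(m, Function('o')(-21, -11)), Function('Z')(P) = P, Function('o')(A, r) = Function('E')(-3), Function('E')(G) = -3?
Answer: 117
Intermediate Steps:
Function('o')(A, r) = -3
Function('q')(d, m) = Add(-3, m) (Function('q')(d, m) = Add(m, -3) = Add(-3, m))
Add(Function('q')(-102, 532), Function('Z')(-412)) = Add(Add(-3, 532), -412) = Add(529, -412) = 117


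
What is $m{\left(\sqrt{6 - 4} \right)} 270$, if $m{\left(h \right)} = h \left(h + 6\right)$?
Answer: $540 + 1620 \sqrt{2} \approx 2831.0$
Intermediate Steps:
$m{\left(h \right)} = h \left(6 + h\right)$
$m{\left(\sqrt{6 - 4} \right)} 270 = \sqrt{6 - 4} \left(6 + \sqrt{6 - 4}\right) 270 = \sqrt{2} \left(6 + \sqrt{2}\right) 270 = 270 \sqrt{2} \left(6 + \sqrt{2}\right)$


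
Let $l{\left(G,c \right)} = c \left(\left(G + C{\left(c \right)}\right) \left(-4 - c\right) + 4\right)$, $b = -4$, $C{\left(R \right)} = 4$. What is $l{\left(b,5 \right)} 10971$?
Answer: $219420$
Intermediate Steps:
$l{\left(G,c \right)} = c \left(4 + \left(-4 - c\right) \left(4 + G\right)\right)$ ($l{\left(G,c \right)} = c \left(\left(G + 4\right) \left(-4 - c\right) + 4\right) = c \left(\left(4 + G\right) \left(-4 - c\right) + 4\right) = c \left(\left(-4 - c\right) \left(4 + G\right) + 4\right) = c \left(4 + \left(-4 - c\right) \left(4 + G\right)\right)$)
$l{\left(b,5 \right)} 10971 = \left(-1\right) 5 \left(12 + 4 \left(-4\right) + 4 \cdot 5 - 20\right) 10971 = \left(-1\right) 5 \left(12 - 16 + 20 - 20\right) 10971 = \left(-1\right) 5 \left(-4\right) 10971 = 20 \cdot 10971 = 219420$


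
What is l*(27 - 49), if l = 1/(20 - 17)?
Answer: -22/3 ≈ -7.3333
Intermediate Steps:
l = 1/3 ≈ 0.33333
l*(27 - 49) = (27 - 49)/3 = (1/3)*(-22) = -22/3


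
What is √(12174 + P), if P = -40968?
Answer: I*√28794 ≈ 169.69*I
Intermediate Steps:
√(12174 + P) = √(12174 - 40968) = √(-28794) = I*√28794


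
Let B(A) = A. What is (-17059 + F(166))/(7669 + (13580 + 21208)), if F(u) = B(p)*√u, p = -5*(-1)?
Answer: -17059/42457 + 5*√166/42457 ≈ -0.40028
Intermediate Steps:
p = 5
F(u) = 5*√u
(-17059 + F(166))/(7669 + (13580 + 21208)) = (-17059 + 5*√166)/(7669 + (13580 + 21208)) = (-17059 + 5*√166)/(7669 + 34788) = (-17059 + 5*√166)/42457 = (-17059 + 5*√166)*(1/42457) = -17059/42457 + 5*√166/42457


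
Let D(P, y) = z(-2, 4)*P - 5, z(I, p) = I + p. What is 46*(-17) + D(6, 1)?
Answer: -775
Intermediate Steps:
D(P, y) = -5 + 2*P (D(P, y) = (-2 + 4)*P - 5 = 2*P - 5 = -5 + 2*P)
46*(-17) + D(6, 1) = 46*(-17) + (-5 + 2*6) = -782 + (-5 + 12) = -782 + 7 = -775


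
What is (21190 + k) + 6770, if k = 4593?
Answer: 32553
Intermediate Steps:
(21190 + k) + 6770 = (21190 + 4593) + 6770 = 25783 + 6770 = 32553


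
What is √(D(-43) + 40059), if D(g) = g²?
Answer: 2*√10477 ≈ 204.71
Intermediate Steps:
√(D(-43) + 40059) = √((-43)² + 40059) = √(1849 + 40059) = √41908 = 2*√10477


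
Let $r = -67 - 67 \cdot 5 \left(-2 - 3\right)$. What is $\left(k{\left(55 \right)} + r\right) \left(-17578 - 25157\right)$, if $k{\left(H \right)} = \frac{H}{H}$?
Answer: $-68760615$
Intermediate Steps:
$k{\left(H \right)} = 1$
$r = 1608$ ($r = -67 - 67 \cdot 5 \left(-5\right) = -67 - -1675 = -67 + 1675 = 1608$)
$\left(k{\left(55 \right)} + r\right) \left(-17578 - 25157\right) = \left(1 + 1608\right) \left(-17578 - 25157\right) = 1609 \left(-42735\right) = -68760615$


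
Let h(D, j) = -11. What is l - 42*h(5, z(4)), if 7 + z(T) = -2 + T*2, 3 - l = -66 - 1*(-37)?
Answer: 494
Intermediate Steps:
l = 32 (l = 3 - (-66 - 1*(-37)) = 3 - (-66 + 37) = 3 - 1*(-29) = 3 + 29 = 32)
z(T) = -9 + 2*T (z(T) = -7 + (-2 + T*2) = -7 + (-2 + 2*T) = -9 + 2*T)
l - 42*h(5, z(4)) = 32 - 42*(-11) = 32 + 462 = 494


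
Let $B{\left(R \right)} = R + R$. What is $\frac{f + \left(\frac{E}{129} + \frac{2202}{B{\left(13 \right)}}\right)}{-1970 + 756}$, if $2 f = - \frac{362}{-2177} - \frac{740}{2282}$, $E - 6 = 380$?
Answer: $- \frac{52132765333}{722433344178} \approx -0.072163$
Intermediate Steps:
$B{\left(R \right)} = 2 R$
$E = 386$ ($E = 6 + 380 = 386$)
$f = - \frac{28032}{354851}$ ($f = \frac{- \frac{362}{-2177} - \frac{740}{2282}}{2} = \frac{\left(-362\right) \left(- \frac{1}{2177}\right) - \frac{370}{1141}}{2} = \frac{\frac{362}{2177} - \frac{370}{1141}}{2} = \frac{1}{2} \left(- \frac{56064}{354851}\right) = - \frac{28032}{354851} \approx -0.078997$)
$\frac{f + \left(\frac{E}{129} + \frac{2202}{B{\left(13 \right)}}\right)}{-1970 + 756} = \frac{- \frac{28032}{354851} + \left(\frac{386}{129} + \frac{2202}{2 \cdot 13}\right)}{-1970 + 756} = \frac{- \frac{28032}{354851} + \left(386 \cdot \frac{1}{129} + \frac{2202}{26}\right)}{-1214} = \left(- \frac{28032}{354851} + \left(\frac{386}{129} + 2202 \cdot \frac{1}{26}\right)\right) \left(- \frac{1}{1214}\right) = \left(- \frac{28032}{354851} + \left(\frac{386}{129} + \frac{1101}{13}\right)\right) \left(- \frac{1}{1214}\right) = \left(- \frac{28032}{354851} + \frac{147047}{1677}\right) \left(- \frac{1}{1214}\right) = \frac{52132765333}{595085127} \left(- \frac{1}{1214}\right) = - \frac{52132765333}{722433344178}$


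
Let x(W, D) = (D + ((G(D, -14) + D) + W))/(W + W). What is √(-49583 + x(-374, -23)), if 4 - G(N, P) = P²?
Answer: 2*I*√1499861/11 ≈ 222.67*I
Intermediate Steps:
G(N, P) = 4 - P²
x(W, D) = (-192 + W + 2*D)/(2*W) (x(W, D) = (D + (((4 - 1*(-14)²) + D) + W))/(W + W) = (D + (((4 - 1*196) + D) + W))/((2*W)) = (D + (((4 - 196) + D) + W))*(1/(2*W)) = (D + ((-192 + D) + W))*(1/(2*W)) = (D + (-192 + D + W))*(1/(2*W)) = (-192 + W + 2*D)*(1/(2*W)) = (-192 + W + 2*D)/(2*W))
√(-49583 + x(-374, -23)) = √(-49583 + (-96 - 23 + (½)*(-374))/(-374)) = √(-49583 - (-96 - 23 - 187)/374) = √(-49583 - 1/374*(-306)) = √(-49583 + 9/11) = √(-545404/11) = 2*I*√1499861/11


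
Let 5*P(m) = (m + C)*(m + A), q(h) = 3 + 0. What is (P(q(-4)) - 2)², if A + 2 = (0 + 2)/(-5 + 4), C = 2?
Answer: 9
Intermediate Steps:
A = -4 (A = -2 + (0 + 2)/(-5 + 4) = -2 + 2/(-1) = -2 + 2*(-1) = -2 - 2 = -4)
q(h) = 3
P(m) = (-4 + m)*(2 + m)/5 (P(m) = ((m + 2)*(m - 4))/5 = ((2 + m)*(-4 + m))/5 = ((-4 + m)*(2 + m))/5 = (-4 + m)*(2 + m)/5)
(P(q(-4)) - 2)² = ((-8/5 - ⅖*3 + (⅕)*3²) - 2)² = ((-8/5 - 6/5 + (⅕)*9) - 2)² = ((-8/5 - 6/5 + 9/5) - 2)² = (-1 - 2)² = (-3)² = 9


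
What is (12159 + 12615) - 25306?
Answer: -532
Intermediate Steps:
(12159 + 12615) - 25306 = 24774 - 25306 = -532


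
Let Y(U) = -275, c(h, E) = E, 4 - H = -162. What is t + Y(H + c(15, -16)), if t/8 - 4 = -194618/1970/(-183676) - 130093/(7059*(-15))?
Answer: -223336447520987/957840263055 ≈ -233.17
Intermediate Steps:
H = 166 (H = 4 - 1*(-162) = 4 + 162 = 166)
t = 40069624819138/957840263055 (t = 32 + 8*(-194618/1970/(-183676) - 130093/(7059*(-15))) = 32 + 8*(-194618*1/1970*(-1/183676) - 130093/(-105885)) = 32 + 8*(-97309/985*(-1/183676) - 130093*(-1/105885)) = 32 + 8*(97309/180920860 + 130093/105885) = 32 + 8*(4709368200689/3831361052220) = 32 + 9418736401378/957840263055 = 40069624819138/957840263055 ≈ 41.833)
t + Y(H + c(15, -16)) = 40069624819138/957840263055 - 275 = -223336447520987/957840263055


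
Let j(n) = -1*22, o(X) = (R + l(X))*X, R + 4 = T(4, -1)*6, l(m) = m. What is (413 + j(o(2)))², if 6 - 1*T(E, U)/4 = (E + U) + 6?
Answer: 152881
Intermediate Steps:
T(E, U) = -4*E - 4*U (T(E, U) = 24 - 4*((E + U) + 6) = 24 - 4*(6 + E + U) = 24 + (-24 - 4*E - 4*U) = -4*E - 4*U)
R = -76 (R = -4 + (-4*4 - 4*(-1))*6 = -4 + (-16 + 4)*6 = -4 - 12*6 = -4 - 72 = -76)
o(X) = X*(-76 + X) (o(X) = (-76 + X)*X = X*(-76 + X))
j(n) = -22
(413 + j(o(2)))² = (413 - 22)² = 391² = 152881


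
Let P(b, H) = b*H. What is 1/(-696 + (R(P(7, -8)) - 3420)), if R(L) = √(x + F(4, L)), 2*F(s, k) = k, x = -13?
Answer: -4116/16941497 - I*√41/16941497 ≈ -0.00024295 - 3.7796e-7*I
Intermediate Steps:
F(s, k) = k/2
P(b, H) = H*b
R(L) = √(-13 + L/2)
1/(-696 + (R(P(7, -8)) - 3420)) = 1/(-696 + (√(-52 + 2*(-8*7))/2 - 3420)) = 1/(-696 + (√(-52 + 2*(-56))/2 - 3420)) = 1/(-696 + (√(-52 - 112)/2 - 3420)) = 1/(-696 + (√(-164)/2 - 3420)) = 1/(-696 + ((2*I*√41)/2 - 3420)) = 1/(-696 + (I*√41 - 3420)) = 1/(-696 + (-3420 + I*√41)) = 1/(-4116 + I*√41)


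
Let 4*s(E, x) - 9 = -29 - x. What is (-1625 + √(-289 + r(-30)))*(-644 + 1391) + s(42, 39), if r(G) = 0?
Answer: -4855559/4 + 12699*I ≈ -1.2139e+6 + 12699.0*I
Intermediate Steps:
s(E, x) = -5 - x/4 (s(E, x) = 9/4 + (-29 - x)/4 = 9/4 + (-29/4 - x/4) = -5 - x/4)
(-1625 + √(-289 + r(-30)))*(-644 + 1391) + s(42, 39) = (-1625 + √(-289 + 0))*(-644 + 1391) + (-5 - ¼*39) = (-1625 + √(-289))*747 + (-5 - 39/4) = (-1625 + 17*I)*747 - 59/4 = (-1213875 + 12699*I) - 59/4 = -4855559/4 + 12699*I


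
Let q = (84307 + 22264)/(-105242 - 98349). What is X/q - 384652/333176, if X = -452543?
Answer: 7674172653074349/8876724874 ≈ 8.6453e+5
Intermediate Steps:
q = -106571/203591 (q = 106571/(-203591) = 106571*(-1/203591) = -106571/203591 ≈ -0.52346)
X/q - 384652/333176 = -452543/(-106571/203591) - 384652/333176 = -452543*(-203591/106571) - 384652*1/333176 = 92133681913/106571 - 96163/83294 = 7674172653074349/8876724874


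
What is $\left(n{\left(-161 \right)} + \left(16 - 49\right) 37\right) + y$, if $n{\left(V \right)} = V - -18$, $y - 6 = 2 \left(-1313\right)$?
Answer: $-3984$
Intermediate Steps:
$y = -2620$ ($y = 6 + 2 \left(-1313\right) = 6 - 2626 = -2620$)
$n{\left(V \right)} = 18 + V$ ($n{\left(V \right)} = V + 18 = 18 + V$)
$\left(n{\left(-161 \right)} + \left(16 - 49\right) 37\right) + y = \left(\left(18 - 161\right) + \left(16 - 49\right) 37\right) - 2620 = \left(-143 - 1221\right) - 2620 = -1364 - 2620 = -3984$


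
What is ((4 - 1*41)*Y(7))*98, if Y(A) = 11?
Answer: -39886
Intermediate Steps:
((4 - 1*41)*Y(7))*98 = ((4 - 1*41)*11)*98 = ((4 - 41)*11)*98 = -37*11*98 = -407*98 = -39886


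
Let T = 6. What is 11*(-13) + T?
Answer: -137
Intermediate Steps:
11*(-13) + T = 11*(-13) + 6 = -143 + 6 = -137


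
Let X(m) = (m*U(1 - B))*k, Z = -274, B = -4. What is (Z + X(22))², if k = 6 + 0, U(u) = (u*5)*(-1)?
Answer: 12773476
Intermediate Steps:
U(u) = -5*u (U(u) = (5*u)*(-1) = -5*u)
k = 6
X(m) = -150*m (X(m) = (m*(-5*(1 - 1*(-4))))*6 = (m*(-5*(1 + 4)))*6 = (m*(-5*5))*6 = (m*(-25))*6 = -25*m*6 = -150*m)
(Z + X(22))² = (-274 - 150*22)² = (-274 - 3300)² = (-3574)² = 12773476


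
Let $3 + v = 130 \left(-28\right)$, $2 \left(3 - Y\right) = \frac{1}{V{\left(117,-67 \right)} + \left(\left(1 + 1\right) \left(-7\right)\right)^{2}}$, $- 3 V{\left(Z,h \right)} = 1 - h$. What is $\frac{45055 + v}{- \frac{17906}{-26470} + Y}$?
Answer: $\frac{114002266560}{10112923} \approx 11273.0$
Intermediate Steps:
$V{\left(Z,h \right)} = - \frac{1}{3} + \frac{h}{3}$ ($V{\left(Z,h \right)} = - \frac{1 - h}{3} = - \frac{1}{3} + \frac{h}{3}$)
$Y = \frac{3117}{1040}$ ($Y = 3 - \frac{1}{2 \left(\left(- \frac{1}{3} + \frac{1}{3} \left(-67\right)\right) + \left(\left(1 + 1\right) \left(-7\right)\right)^{2}\right)} = 3 - \frac{1}{2 \left(\left(- \frac{1}{3} - \frac{67}{3}\right) + \left(2 \left(-7\right)\right)^{2}\right)} = 3 - \frac{1}{2 \left(- \frac{68}{3} + \left(-14\right)^{2}\right)} = 3 - \frac{1}{2 \left(- \frac{68}{3} + 196\right)} = 3 - \frac{1}{2 \cdot \frac{520}{3}} = 3 - \frac{3}{1040} = \frac{3117}{1040} \approx 2.9971$)
$v = -3643$ ($v = -3 + 130 \left(-28\right) = -3 - 3640 = -3643$)
$\frac{45055 + v}{- \frac{17906}{-26470} + Y} = \frac{45055 - 3643}{- \frac{17906}{-26470} + \frac{3117}{1040}} = \frac{41412}{\left(-17906\right) \left(- \frac{1}{26470}\right) + \frac{3117}{1040}} = \frac{41412}{\frac{8953}{13235} + \frac{3117}{1040}} = \frac{41412}{\frac{10112923}{2752880}} = 41412 \cdot \frac{2752880}{10112923} = \frac{114002266560}{10112923}$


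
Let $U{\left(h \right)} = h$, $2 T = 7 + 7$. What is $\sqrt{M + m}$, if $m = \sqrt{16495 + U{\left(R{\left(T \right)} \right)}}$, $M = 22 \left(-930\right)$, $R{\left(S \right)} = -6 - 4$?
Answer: $\sqrt{-20460 + \sqrt{16485}} \approx 142.59 i$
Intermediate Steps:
$T = 7$ ($T = \frac{7 + 7}{2} = \frac{1}{2} \cdot 14 = 7$)
$R{\left(S \right)} = -10$ ($R{\left(S \right)} = -6 - 4 = -10$)
$M = -20460$
$m = \sqrt{16485}$ ($m = \sqrt{16495 - 10} = \sqrt{16485} \approx 128.39$)
$\sqrt{M + m} = \sqrt{-20460 + \sqrt{16485}}$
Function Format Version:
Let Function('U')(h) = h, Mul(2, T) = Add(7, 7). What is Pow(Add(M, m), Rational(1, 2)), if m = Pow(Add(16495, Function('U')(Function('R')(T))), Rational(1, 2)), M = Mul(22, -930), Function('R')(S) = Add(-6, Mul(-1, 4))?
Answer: Pow(Add(-20460, Pow(16485, Rational(1, 2))), Rational(1, 2)) ≈ Mul(142.59, I)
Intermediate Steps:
T = 7 (T = Mul(Rational(1, 2), Add(7, 7)) = Mul(Rational(1, 2), 14) = 7)
Function('R')(S) = -10 (Function('R')(S) = Add(-6, -4) = -10)
M = -20460
m = Pow(16485, Rational(1, 2)) (m = Pow(Add(16495, -10), Rational(1, 2)) = Pow(16485, Rational(1, 2)) ≈ 128.39)
Pow(Add(M, m), Rational(1, 2)) = Pow(Add(-20460, Pow(16485, Rational(1, 2))), Rational(1, 2))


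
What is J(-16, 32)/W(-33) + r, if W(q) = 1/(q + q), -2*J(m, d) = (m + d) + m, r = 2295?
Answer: 2295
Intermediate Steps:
J(m, d) = -m - d/2 (J(m, d) = -((m + d) + m)/2 = -((d + m) + m)/2 = -(d + 2*m)/2 = -m - d/2)
W(q) = 1/(2*q)
J(-16, 32)/W(-33) + r = (-1*(-16) - ½*32)/(((½)/(-33))) + 2295 = (16 - 16)/(((½)*(-1/33))) + 2295 = 0/(-1/66) + 2295 = 0*(-66) + 2295 = 0 + 2295 = 2295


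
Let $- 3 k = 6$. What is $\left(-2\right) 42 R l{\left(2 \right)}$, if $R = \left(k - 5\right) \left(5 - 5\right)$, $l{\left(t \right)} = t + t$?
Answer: $0$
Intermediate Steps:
$k = -2$ ($k = \left(- \frac{1}{3}\right) 6 = -2$)
$l{\left(t \right)} = 2 t$
$R = 0$ ($R = \left(-2 - 5\right) \left(5 - 5\right) = \left(-7\right) 0 = 0$)
$\left(-2\right) 42 R l{\left(2 \right)} = \left(-2\right) 42 \cdot 0 \cdot 2 \cdot 2 = - 84 \cdot 0 \cdot 4 = \left(-84\right) 0 = 0$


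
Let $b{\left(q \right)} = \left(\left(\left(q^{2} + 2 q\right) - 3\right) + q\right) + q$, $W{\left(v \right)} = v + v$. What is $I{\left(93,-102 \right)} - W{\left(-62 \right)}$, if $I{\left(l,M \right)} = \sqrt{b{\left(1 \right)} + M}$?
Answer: $124 + 10 i \approx 124.0 + 10.0 i$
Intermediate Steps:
$W{\left(v \right)} = 2 v$
$b{\left(q \right)} = -3 + q^{2} + 4 q$ ($b{\left(q \right)} = \left(\left(-3 + q^{2} + 2 q\right) + q\right) + q = \left(-3 + q^{2} + 3 q\right) + q = -3 + q^{2} + 4 q$)
$I{\left(l,M \right)} = \sqrt{2 + M}$ ($I{\left(l,M \right)} = \sqrt{\left(-3 + 1^{2} + 4 \cdot 1\right) + M} = \sqrt{\left(-3 + 1 + 4\right) + M} = \sqrt{2 + M}$)
$I{\left(93,-102 \right)} - W{\left(-62 \right)} = \sqrt{2 - 102} - 2 \left(-62\right) = \sqrt{-100} - -124 = 10 i + 124 = 124 + 10 i$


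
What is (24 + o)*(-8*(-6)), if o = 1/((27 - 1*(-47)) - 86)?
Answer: 1148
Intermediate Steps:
o = -1/12 (o = 1/((27 + 47) - 86) = 1/(74 - 86) = 1/(-12) = -1/12 ≈ -0.083333)
(24 + o)*(-8*(-6)) = (24 - 1/12)*(-8*(-6)) = (287/12)*48 = 1148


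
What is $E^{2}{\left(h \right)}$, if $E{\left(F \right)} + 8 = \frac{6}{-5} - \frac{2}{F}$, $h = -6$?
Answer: $\frac{17689}{225} \approx 78.618$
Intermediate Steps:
$E{\left(F \right)} = - \frac{46}{5} - \frac{2}{F}$ ($E{\left(F \right)} = -8 + \left(\frac{6}{-5} - \frac{2}{F}\right) = -8 + \left(6 \left(- \frac{1}{5}\right) - \frac{2}{F}\right) = -8 - \left(\frac{6}{5} + \frac{2}{F}\right) = - \frac{46}{5} - \frac{2}{F}$)
$E^{2}{\left(h \right)} = \left(- \frac{46}{5} - \frac{2}{-6}\right)^{2} = \left(- \frac{46}{5} - - \frac{1}{3}\right)^{2} = \left(- \frac{46}{5} + \frac{1}{3}\right)^{2} = \left(- \frac{133}{15}\right)^{2} = \frac{17689}{225}$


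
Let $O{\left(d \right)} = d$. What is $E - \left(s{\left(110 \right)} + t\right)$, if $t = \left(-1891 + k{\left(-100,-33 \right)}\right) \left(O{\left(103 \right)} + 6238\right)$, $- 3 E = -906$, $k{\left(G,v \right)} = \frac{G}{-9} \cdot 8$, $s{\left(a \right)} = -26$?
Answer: $\frac{102847631}{9} \approx 1.1428 \cdot 10^{7}$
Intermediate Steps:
$k{\left(G,v \right)} = - \frac{8 G}{9}$ ($k{\left(G,v \right)} = G \left(- \frac{1}{9}\right) 8 = - \frac{G}{9} \cdot 8 = - \frac{8 G}{9}$)
$E = 302$ ($E = \left(- \frac{1}{3}\right) \left(-906\right) = 302$)
$t = - \frac{102844679}{9}$ ($t = \left(-1891 - - \frac{800}{9}\right) \left(103 + 6238\right) = \left(-1891 + \frac{800}{9}\right) 6341 = \left(- \frac{16219}{9}\right) 6341 = - \frac{102844679}{9} \approx -1.1427 \cdot 10^{7}$)
$E - \left(s{\left(110 \right)} + t\right) = 302 - \left(-26 - \frac{102844679}{9}\right) = 302 - - \frac{102844913}{9} = 302 + \frac{102844913}{9} = \frac{102847631}{9}$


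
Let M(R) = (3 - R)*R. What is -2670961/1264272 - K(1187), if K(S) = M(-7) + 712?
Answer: -814333585/1264272 ≈ -644.11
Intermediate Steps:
M(R) = R*(3 - R)
K(S) = 642 (K(S) = -7*(3 - 1*(-7)) + 712 = -7*(3 + 7) + 712 = -7*10 + 712 = -70 + 712 = 642)
-2670961/1264272 - K(1187) = -2670961/1264272 - 1*642 = -2670961*1/1264272 - 642 = -2670961/1264272 - 642 = -814333585/1264272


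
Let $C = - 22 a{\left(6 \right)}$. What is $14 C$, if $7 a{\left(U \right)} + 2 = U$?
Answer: $-176$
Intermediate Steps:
$a{\left(U \right)} = - \frac{2}{7} + \frac{U}{7}$
$C = - \frac{88}{7}$ ($C = - 22 \left(- \frac{2}{7} + \frac{1}{7} \cdot 6\right) = - 22 \left(- \frac{2}{7} + \frac{6}{7}\right) = \left(-22\right) \frac{4}{7} = - \frac{88}{7} \approx -12.571$)
$14 C = 14 \left(- \frac{88}{7}\right) = -176$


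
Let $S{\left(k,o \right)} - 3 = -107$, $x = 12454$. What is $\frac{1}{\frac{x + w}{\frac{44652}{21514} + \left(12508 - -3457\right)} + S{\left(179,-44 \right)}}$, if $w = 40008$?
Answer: $- \frac{171757831}{17298480690} \approx -0.0099291$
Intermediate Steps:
$S{\left(k,o \right)} = -104$ ($S{\left(k,o \right)} = 3 - 107 = -104$)
$\frac{1}{\frac{x + w}{\frac{44652}{21514} + \left(12508 - -3457\right)} + S{\left(179,-44 \right)}} = \frac{1}{\frac{12454 + 40008}{\frac{44652}{21514} + \left(12508 - -3457\right)} - 104} = \frac{1}{\frac{52462}{44652 \cdot \frac{1}{21514} + \left(12508 + 3457\right)} - 104} = \frac{1}{\frac{52462}{\frac{22326}{10757} + 15965} - 104} = \frac{1}{\frac{52462}{\frac{171757831}{10757}} - 104} = \frac{1}{52462 \cdot \frac{10757}{171757831} - 104} = \frac{1}{\frac{564333734}{171757831} - 104} = \frac{1}{- \frac{17298480690}{171757831}} = - \frac{171757831}{17298480690}$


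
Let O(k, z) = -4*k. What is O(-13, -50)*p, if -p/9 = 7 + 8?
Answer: -7020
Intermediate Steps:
p = -135 (p = -9*(7 + 8) = -9*15 = -135)
O(-13, -50)*p = -4*(-13)*(-135) = 52*(-135) = -7020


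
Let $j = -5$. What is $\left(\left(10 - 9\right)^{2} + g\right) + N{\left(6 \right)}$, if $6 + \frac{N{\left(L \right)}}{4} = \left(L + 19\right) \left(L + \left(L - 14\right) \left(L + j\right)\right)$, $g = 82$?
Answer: $-141$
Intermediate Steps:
$N{\left(L \right)} = -24 + 4 \left(19 + L\right) \left(L + \left(-14 + L\right) \left(-5 + L\right)\right)$ ($N{\left(L \right)} = -24 + 4 \left(L + 19\right) \left(L + \left(L - 14\right) \left(L - 5\right)\right) = -24 + 4 \left(19 + L\right) \left(L + \left(-14 + L\right) \left(-5 + L\right)\right)$)
$\left(\left(10 - 9\right)^{2} + g\right) + N{\left(6 \right)} = \left(\left(10 - 9\right)^{2} + 82\right) + \left(5296 - 6528 + 4 \cdot 6^{2} + 4 \cdot 6^{3}\right) = \left(1^{2} + 82\right) + \left(5296 - 6528 + 4 \cdot 36 + 4 \cdot 216\right) = \left(1 + 82\right) + \left(5296 - 6528 + 144 + 864\right) = 83 - 224 = -141$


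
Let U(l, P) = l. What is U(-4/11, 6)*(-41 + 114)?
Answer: -292/11 ≈ -26.545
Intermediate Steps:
U(-4/11, 6)*(-41 + 114) = (-4/11)*(-41 + 114) = -4*1/11*73 = -4/11*73 = -292/11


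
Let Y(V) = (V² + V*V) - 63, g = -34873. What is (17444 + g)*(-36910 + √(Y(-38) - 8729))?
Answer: 643304390 - 209148*I*√41 ≈ 6.433e+8 - 1.3392e+6*I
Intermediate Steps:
Y(V) = -63 + 2*V² (Y(V) = (V² + V²) - 63 = 2*V² - 63 = -63 + 2*V²)
(17444 + g)*(-36910 + √(Y(-38) - 8729)) = (17444 - 34873)*(-36910 + √((-63 + 2*(-38)²) - 8729)) = -17429*(-36910 + √((-63 + 2*1444) - 8729)) = -17429*(-36910 + √((-63 + 2888) - 8729)) = -17429*(-36910 + √(2825 - 8729)) = -17429*(-36910 + √(-5904)) = -17429*(-36910 + 12*I*√41) = 643304390 - 209148*I*√41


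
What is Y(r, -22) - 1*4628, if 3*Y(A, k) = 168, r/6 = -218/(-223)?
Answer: -4572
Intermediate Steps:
r = 1308/223 (r = 6*(-218/(-223)) = 6*(-218*(-1/223)) = 6*(218/223) = 1308/223 ≈ 5.8655)
Y(A, k) = 56 (Y(A, k) = (⅓)*168 = 56)
Y(r, -22) - 1*4628 = 56 - 1*4628 = 56 - 4628 = -4572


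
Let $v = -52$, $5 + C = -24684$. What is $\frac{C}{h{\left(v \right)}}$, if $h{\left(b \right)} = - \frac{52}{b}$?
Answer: $-24689$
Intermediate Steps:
$C = -24689$ ($C = -5 - 24684 = -24689$)
$\frac{C}{h{\left(v \right)}} = - \frac{24689}{\left(-52\right) \frac{1}{-52}} = - \frac{24689}{\left(-52\right) \left(- \frac{1}{52}\right)} = - \frac{24689}{1} = \left(-24689\right) 1 = -24689$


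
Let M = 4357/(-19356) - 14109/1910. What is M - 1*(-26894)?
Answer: 496994344283/18484980 ≈ 26886.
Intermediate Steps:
M = -140707837/18484980 (M = 4357*(-1/19356) - 14109*1/1910 = -4357/19356 - 14109/1910 = -140707837/18484980 ≈ -7.6120)
M - 1*(-26894) = -140707837/18484980 - 1*(-26894) = -140707837/18484980 + 26894 = 496994344283/18484980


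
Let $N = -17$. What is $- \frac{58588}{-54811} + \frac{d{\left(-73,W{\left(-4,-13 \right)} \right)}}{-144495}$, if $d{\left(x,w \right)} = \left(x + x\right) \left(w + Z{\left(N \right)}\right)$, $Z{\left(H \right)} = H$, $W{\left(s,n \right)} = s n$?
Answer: $\frac{1749151454}{1583983089} \approx 1.1043$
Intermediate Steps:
$W{\left(s,n \right)} = n s$
$d{\left(x,w \right)} = 2 x \left(-17 + w\right)$ ($d{\left(x,w \right)} = \left(x + x\right) \left(w - 17\right) = 2 x \left(-17 + w\right)$)
$- \frac{58588}{-54811} + \frac{d{\left(-73,W{\left(-4,-13 \right)} \right)}}{-144495} = - \frac{58588}{-54811} + \frac{2 \left(-73\right) \left(-17 - -52\right)}{-144495} = \left(-58588\right) \left(- \frac{1}{54811}\right) + 2 \left(-73\right) \left(-17 + 52\right) \left(- \frac{1}{144495}\right) = \frac{58588}{54811} + 2 \left(-73\right) 35 \left(- \frac{1}{144495}\right) = \frac{58588}{54811} - - \frac{1022}{28899} = \frac{58588}{54811} + \frac{1022}{28899} = \frac{1749151454}{1583983089}$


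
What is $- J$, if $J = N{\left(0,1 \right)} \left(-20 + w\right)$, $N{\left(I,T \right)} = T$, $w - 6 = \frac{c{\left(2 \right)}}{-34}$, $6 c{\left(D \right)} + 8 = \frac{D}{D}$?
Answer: $\frac{2849}{204} \approx 13.966$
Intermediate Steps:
$c{\left(D \right)} = - \frac{7}{6}$ ($c{\left(D \right)} = - \frac{4}{3} + \frac{D \frac{1}{D}}{6} = - \frac{4}{3} + \frac{1}{6} \cdot 1 = - \frac{4}{3} + \frac{1}{6} = - \frac{7}{6}$)
$w = \frac{1231}{204}$ ($w = 6 - \frac{7}{6 \left(-34\right)} = 6 - - \frac{7}{204} = 6 + \frac{7}{204} = \frac{1231}{204} \approx 6.0343$)
$J = - \frac{2849}{204}$ ($J = 1 \left(-20 + \frac{1231}{204}\right) = 1 \left(- \frac{2849}{204}\right) = - \frac{2849}{204} \approx -13.966$)
$- J = \left(-1\right) \left(- \frac{2849}{204}\right) = \frac{2849}{204}$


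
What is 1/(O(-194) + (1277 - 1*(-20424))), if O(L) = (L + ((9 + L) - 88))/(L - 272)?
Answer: 466/10113133 ≈ 4.6079e-5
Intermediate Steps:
O(L) = (-79 + 2*L)/(-272 + L) (O(L) = (L + (-79 + L))/(-272 + L) = (-79 + 2*L)/(-272 + L))
1/(O(-194) + (1277 - 1*(-20424))) = 1/((-79 + 2*(-194))/(-272 - 194) + (1277 - 1*(-20424))) = 1/((-79 - 388)/(-466) + (1277 + 20424)) = 1/(-1/466*(-467) + 21701) = 1/(467/466 + 21701) = 1/(10113133/466) = 466/10113133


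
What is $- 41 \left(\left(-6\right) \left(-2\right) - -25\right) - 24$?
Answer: $-1541$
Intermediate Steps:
$- 41 \left(\left(-6\right) \left(-2\right) - -25\right) - 24 = - 41 \left(12 + 25\right) - 24 = \left(-41\right) 37 - 24 = -1517 - 24 = -1541$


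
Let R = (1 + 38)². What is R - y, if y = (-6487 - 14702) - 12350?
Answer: 35060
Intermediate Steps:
R = 1521 (R = 39² = 1521)
y = -33539 (y = -21189 - 12350 = -33539)
R - y = 1521 - 1*(-33539) = 1521 + 33539 = 35060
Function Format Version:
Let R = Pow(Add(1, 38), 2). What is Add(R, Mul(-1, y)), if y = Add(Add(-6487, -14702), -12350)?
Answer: 35060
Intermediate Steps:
R = 1521 (R = Pow(39, 2) = 1521)
y = -33539 (y = Add(-21189, -12350) = -33539)
Add(R, Mul(-1, y)) = Add(1521, Mul(-1, -33539)) = Add(1521, 33539) = 35060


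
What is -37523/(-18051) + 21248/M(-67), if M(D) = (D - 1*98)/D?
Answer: 23603199/2735 ≈ 8630.0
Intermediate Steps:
M(D) = (-98 + D)/D (M(D) = (D - 98)/D = (-98 + D)/D)
-37523/(-18051) + 21248/M(-67) = -37523/(-18051) + 21248/(((-98 - 67)/(-67))) = -37523*(-1/18051) + 21248/((-1/67*(-165))) = 37523/18051 + 21248/(165/67) = 37523/18051 + 21248*(67/165) = 37523/18051 + 1423616/165 = 23603199/2735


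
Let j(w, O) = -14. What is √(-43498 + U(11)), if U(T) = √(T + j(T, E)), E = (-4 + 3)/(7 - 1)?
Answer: √(-43498 + I*√3) ≈ 0.0042 + 208.56*I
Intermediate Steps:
E = -⅙ (E = -1/6 = -1*⅙ = -⅙ ≈ -0.16667)
U(T) = √(-14 + T) (U(T) = √(T - 14) = √(-14 + T))
√(-43498 + U(11)) = √(-43498 + √(-14 + 11)) = √(-43498 + √(-3)) = √(-43498 + I*√3)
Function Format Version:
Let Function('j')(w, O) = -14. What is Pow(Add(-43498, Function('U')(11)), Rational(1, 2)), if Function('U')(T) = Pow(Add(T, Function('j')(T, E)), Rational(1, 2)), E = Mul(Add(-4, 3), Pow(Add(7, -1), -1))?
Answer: Pow(Add(-43498, Mul(I, Pow(3, Rational(1, 2)))), Rational(1, 2)) ≈ Add(0.0042, Mul(208.56, I))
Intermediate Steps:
E = Rational(-1, 6) (E = Mul(-1, Pow(6, -1)) = Mul(-1, Rational(1, 6)) = Rational(-1, 6) ≈ -0.16667)
Function('U')(T) = Pow(Add(-14, T), Rational(1, 2)) (Function('U')(T) = Pow(Add(T, -14), Rational(1, 2)) = Pow(Add(-14, T), Rational(1, 2)))
Pow(Add(-43498, Function('U')(11)), Rational(1, 2)) = Pow(Add(-43498, Pow(Add(-14, 11), Rational(1, 2))), Rational(1, 2)) = Pow(Add(-43498, Pow(-3, Rational(1, 2))), Rational(1, 2)) = Pow(Add(-43498, Mul(I, Pow(3, Rational(1, 2)))), Rational(1, 2))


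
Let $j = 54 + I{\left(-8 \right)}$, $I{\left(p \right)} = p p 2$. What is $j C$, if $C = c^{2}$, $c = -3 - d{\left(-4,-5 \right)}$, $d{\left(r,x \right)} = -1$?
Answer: $728$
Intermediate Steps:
$I{\left(p \right)} = 2 p^{2}$ ($I{\left(p \right)} = p 2 p = 2 p^{2}$)
$j = 182$ ($j = 54 + 2 \left(-8\right)^{2} = 54 + 2 \cdot 64 = 54 + 128 = 182$)
$c = -2$ ($c = -3 - -1 = -3 + 1 = -2$)
$C = 4$ ($C = \left(-2\right)^{2} = 4$)
$j C = 182 \cdot 4 = 728$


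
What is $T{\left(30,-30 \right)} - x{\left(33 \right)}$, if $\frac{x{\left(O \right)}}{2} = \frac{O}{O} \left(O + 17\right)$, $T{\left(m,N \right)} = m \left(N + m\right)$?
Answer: $-100$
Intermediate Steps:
$x{\left(O \right)} = 34 + 2 O$ ($x{\left(O \right)} = 2 \frac{O}{O} \left(O + 17\right) = 2 \cdot 1 \left(17 + O\right) = 2 \left(17 + O\right) = 34 + 2 O$)
$T{\left(30,-30 \right)} - x{\left(33 \right)} = 30 \left(-30 + 30\right) - \left(34 + 2 \cdot 33\right) = 30 \cdot 0 - \left(34 + 66\right) = 0 - 100 = -100$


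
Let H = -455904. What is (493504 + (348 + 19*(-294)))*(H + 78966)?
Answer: -184046009508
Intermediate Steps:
(493504 + (348 + 19*(-294)))*(H + 78966) = (493504 + (348 + 19*(-294)))*(-455904 + 78966) = (493504 + (348 - 5586))*(-376938) = (493504 - 5238)*(-376938) = 488266*(-376938) = -184046009508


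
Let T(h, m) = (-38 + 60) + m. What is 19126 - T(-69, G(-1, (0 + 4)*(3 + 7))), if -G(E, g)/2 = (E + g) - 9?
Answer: 19164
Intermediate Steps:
G(E, g) = 18 - 2*E - 2*g (G(E, g) = -2*((E + g) - 9) = -2*(-9 + E + g) = 18 - 2*E - 2*g)
T(h, m) = 22 + m
19126 - T(-69, G(-1, (0 + 4)*(3 + 7))) = 19126 - (22 + (18 - 2*(-1) - 2*(0 + 4)*(3 + 7))) = 19126 - (22 + (18 + 2 - 8*10)) = 19126 - (22 + (18 + 2 - 2*40)) = 19126 - (22 + (18 + 2 - 80)) = 19126 - (22 - 60) = 19126 - 1*(-38) = 19126 + 38 = 19164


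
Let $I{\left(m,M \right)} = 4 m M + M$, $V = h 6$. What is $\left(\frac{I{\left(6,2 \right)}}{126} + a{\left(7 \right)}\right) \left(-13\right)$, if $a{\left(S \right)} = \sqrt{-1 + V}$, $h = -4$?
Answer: $- \frac{325}{63} - 65 i \approx -5.1587 - 65.0 i$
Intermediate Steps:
$V = -24$ ($V = \left(-4\right) 6 = -24$)
$I{\left(m,M \right)} = M + 4 M m$ ($I{\left(m,M \right)} = 4 M m + M = M + 4 M m$)
$a{\left(S \right)} = 5 i$ ($a{\left(S \right)} = \sqrt{-1 - 24} = \sqrt{-25} = 5 i$)
$\left(\frac{I{\left(6,2 \right)}}{126} + a{\left(7 \right)}\right) \left(-13\right) = \left(\frac{2 \left(1 + 4 \cdot 6\right)}{126} + 5 i\right) \left(-13\right) = \left(2 \left(1 + 24\right) \frac{1}{126} + 5 i\right) \left(-13\right) = \left(2 \cdot 25 \cdot \frac{1}{126} + 5 i\right) \left(-13\right) = \left(50 \cdot \frac{1}{126} + 5 i\right) \left(-13\right) = \left(\frac{25}{63} + 5 i\right) \left(-13\right) = - \frac{325}{63} - 65 i$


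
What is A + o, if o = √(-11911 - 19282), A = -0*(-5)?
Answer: I*√31193 ≈ 176.62*I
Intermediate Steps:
A = 0 (A = -94*0 = 0)
o = I*√31193 (o = √(-31193) = I*√31193 ≈ 176.62*I)
A + o = 0 + I*√31193 = I*√31193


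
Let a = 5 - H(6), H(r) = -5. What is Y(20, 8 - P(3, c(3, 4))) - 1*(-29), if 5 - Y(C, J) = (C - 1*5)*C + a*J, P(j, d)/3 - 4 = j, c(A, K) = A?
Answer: -136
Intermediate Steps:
a = 10 (a = 5 - 1*(-5) = 5 + 5 = 10)
P(j, d) = 12 + 3*j
Y(C, J) = 5 - 10*J - C*(-5 + C) (Y(C, J) = 5 - ((C - 1*5)*C + 10*J) = 5 - ((C - 5)*C + 10*J) = 5 - ((-5 + C)*C + 10*J) = 5 - (C*(-5 + C) + 10*J) = 5 - (10*J + C*(-5 + C)) = 5 + (-10*J - C*(-5 + C)) = 5 - 10*J - C*(-5 + C))
Y(20, 8 - P(3, c(3, 4))) - 1*(-29) = (5 - 1*20**2 - 10*(8 - (12 + 3*3)) + 5*20) - 1*(-29) = (5 - 1*400 - 10*(8 - (12 + 9)) + 100) + 29 = (5 - 400 - 10*(8 - 1*21) + 100) + 29 = (5 - 400 - 10*(8 - 21) + 100) + 29 = (5 - 400 - 10*(-13) + 100) + 29 = (5 - 400 + 130 + 100) + 29 = -165 + 29 = -136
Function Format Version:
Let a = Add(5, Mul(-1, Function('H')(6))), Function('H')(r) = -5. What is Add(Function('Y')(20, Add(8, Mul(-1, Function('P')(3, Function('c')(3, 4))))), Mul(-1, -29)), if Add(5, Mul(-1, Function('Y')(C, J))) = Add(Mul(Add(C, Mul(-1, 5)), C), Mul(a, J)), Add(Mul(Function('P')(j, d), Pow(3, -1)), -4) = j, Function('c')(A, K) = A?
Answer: -136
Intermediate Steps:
a = 10 (a = Add(5, Mul(-1, -5)) = Add(5, 5) = 10)
Function('P')(j, d) = Add(12, Mul(3, j))
Function('Y')(C, J) = Add(5, Mul(-10, J), Mul(-1, C, Add(-5, C))) (Function('Y')(C, J) = Add(5, Mul(-1, Add(Mul(Add(C, Mul(-1, 5)), C), Mul(10, J)))) = Add(5, Mul(-1, Add(Mul(Add(C, -5), C), Mul(10, J)))) = Add(5, Mul(-1, Add(Mul(Add(-5, C), C), Mul(10, J)))) = Add(5, Mul(-1, Add(Mul(C, Add(-5, C)), Mul(10, J)))) = Add(5, Mul(-1, Add(Mul(10, J), Mul(C, Add(-5, C))))) = Add(5, Add(Mul(-10, J), Mul(-1, C, Add(-5, C)))) = Add(5, Mul(-10, J), Mul(-1, C, Add(-5, C))))
Add(Function('Y')(20, Add(8, Mul(-1, Function('P')(3, Function('c')(3, 4))))), Mul(-1, -29)) = Add(Add(5, Mul(-1, Pow(20, 2)), Mul(-10, Add(8, Mul(-1, Add(12, Mul(3, 3))))), Mul(5, 20)), Mul(-1, -29)) = Add(Add(5, Mul(-1, 400), Mul(-10, Add(8, Mul(-1, Add(12, 9)))), 100), 29) = Add(Add(5, -400, Mul(-10, Add(8, Mul(-1, 21))), 100), 29) = Add(Add(5, -400, Mul(-10, Add(8, -21)), 100), 29) = Add(Add(5, -400, Mul(-10, -13), 100), 29) = Add(Add(5, -400, 130, 100), 29) = Add(-165, 29) = -136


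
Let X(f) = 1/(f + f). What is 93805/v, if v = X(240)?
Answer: 45026400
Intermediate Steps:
X(f) = 1/(2*f)
v = 1/480 (v = (½)/240 = (½)*(1/240) = 1/480 ≈ 0.0020833)
93805/v = 93805/(1/480) = 93805*480 = 45026400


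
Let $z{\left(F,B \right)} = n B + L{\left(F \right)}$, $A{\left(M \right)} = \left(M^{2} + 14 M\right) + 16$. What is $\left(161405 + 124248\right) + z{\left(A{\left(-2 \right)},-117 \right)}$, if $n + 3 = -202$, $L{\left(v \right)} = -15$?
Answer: $309623$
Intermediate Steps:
$A{\left(M \right)} = 16 + M^{2} + 14 M$
$n = -205$ ($n = -3 - 202 = -205$)
$z{\left(F,B \right)} = -15 - 205 B$ ($z{\left(F,B \right)} = - 205 B - 15 = -15 - 205 B$)
$\left(161405 + 124248\right) + z{\left(A{\left(-2 \right)},-117 \right)} = \left(161405 + 124248\right) - -23970 = 285653 + \left(-15 + 23985\right) = 285653 + 23970 = 309623$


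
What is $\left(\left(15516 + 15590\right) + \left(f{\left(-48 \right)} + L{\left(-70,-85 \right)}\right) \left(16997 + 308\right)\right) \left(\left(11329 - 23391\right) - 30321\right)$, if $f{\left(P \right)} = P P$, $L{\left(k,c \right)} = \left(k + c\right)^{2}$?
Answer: $-19312002596733$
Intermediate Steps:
$L{\left(k,c \right)} = \left(c + k\right)^{2}$
$f{\left(P \right)} = P^{2}$
$\left(\left(15516 + 15590\right) + \left(f{\left(-48 \right)} + L{\left(-70,-85 \right)}\right) \left(16997 + 308\right)\right) \left(\left(11329 - 23391\right) - 30321\right) = \left(\left(15516 + 15590\right) + \left(\left(-48\right)^{2} + \left(-85 - 70\right)^{2}\right) \left(16997 + 308\right)\right) \left(\left(11329 - 23391\right) - 30321\right) = \left(31106 + \left(2304 + \left(-155\right)^{2}\right) 17305\right) \left(\left(11329 - 23391\right) - 30321\right) = \left(31106 + \left(2304 + 24025\right) 17305\right) \left(-12062 - 30321\right) = \left(31106 + 26329 \cdot 17305\right) \left(-42383\right) = \left(31106 + 455623345\right) \left(-42383\right) = 455654451 \left(-42383\right) = -19312002596733$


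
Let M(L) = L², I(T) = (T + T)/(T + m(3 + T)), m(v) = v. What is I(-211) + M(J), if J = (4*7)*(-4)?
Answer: 5256358/419 ≈ 12545.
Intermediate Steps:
J = -112 (J = 28*(-4) = -112)
I(T) = 2*T/(3 + 2*T) (I(T) = (T + T)/(T + (3 + T)) = (2*T)/(3 + 2*T) = 2*T/(3 + 2*T))
I(-211) + M(J) = 2*(-211)/(3 + 2*(-211)) + (-112)² = 2*(-211)/(3 - 422) + 12544 = 2*(-211)/(-419) + 12544 = 2*(-211)*(-1/419) + 12544 = 422/419 + 12544 = 5256358/419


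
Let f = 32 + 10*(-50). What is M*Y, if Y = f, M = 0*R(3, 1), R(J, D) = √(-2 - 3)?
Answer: 0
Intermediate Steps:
R(J, D) = I*√5 (R(J, D) = √(-5) = I*√5)
f = -468 (f = 32 - 500 = -468)
M = 0 (M = 0*(I*√5) = 0)
Y = -468
M*Y = 0*(-468) = 0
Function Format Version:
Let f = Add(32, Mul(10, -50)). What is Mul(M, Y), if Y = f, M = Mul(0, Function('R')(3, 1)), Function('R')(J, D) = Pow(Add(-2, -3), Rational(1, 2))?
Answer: 0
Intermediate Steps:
Function('R')(J, D) = Mul(I, Pow(5, Rational(1, 2))) (Function('R')(J, D) = Pow(-5, Rational(1, 2)) = Mul(I, Pow(5, Rational(1, 2))))
f = -468 (f = Add(32, -500) = -468)
M = 0 (M = Mul(0, Mul(I, Pow(5, Rational(1, 2)))) = 0)
Y = -468
Mul(M, Y) = Mul(0, -468) = 0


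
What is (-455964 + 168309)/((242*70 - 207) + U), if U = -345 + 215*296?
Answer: -95885/26676 ≈ -3.5944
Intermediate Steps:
U = 63295 (U = -345 + 63640 = 63295)
(-455964 + 168309)/((242*70 - 207) + U) = (-455964 + 168309)/((242*70 - 207) + 63295) = -287655/((16940 - 207) + 63295) = -287655/(16733 + 63295) = -287655/80028 = -287655*1/80028 = -95885/26676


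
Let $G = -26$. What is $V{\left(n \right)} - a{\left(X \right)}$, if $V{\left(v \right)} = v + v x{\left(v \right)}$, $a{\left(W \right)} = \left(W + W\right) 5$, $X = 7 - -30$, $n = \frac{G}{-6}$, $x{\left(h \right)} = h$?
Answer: $- \frac{3122}{9} \approx -346.89$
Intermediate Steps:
$n = \frac{13}{3}$ ($n = - \frac{26}{-6} = \left(-26\right) \left(- \frac{1}{6}\right) = \frac{13}{3} \approx 4.3333$)
$X = 37$ ($X = 7 + 30 = 37$)
$a{\left(W \right)} = 10 W$ ($a{\left(W \right)} = 2 W 5 = 10 W$)
$V{\left(v \right)} = v + v^{2}$ ($V{\left(v \right)} = v + v v = v + v^{2}$)
$V{\left(n \right)} - a{\left(X \right)} = \frac{13 \left(1 + \frac{13}{3}\right)}{3} - 10 \cdot 37 = \frac{13}{3} \cdot \frac{16}{3} - 370 = \frac{208}{9} - 370 = - \frac{3122}{9}$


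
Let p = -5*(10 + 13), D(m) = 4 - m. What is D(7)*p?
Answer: 345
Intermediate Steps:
p = -115 (p = -5*23 = -115)
D(7)*p = (4 - 1*7)*(-115) = (4 - 7)*(-115) = -3*(-115) = 345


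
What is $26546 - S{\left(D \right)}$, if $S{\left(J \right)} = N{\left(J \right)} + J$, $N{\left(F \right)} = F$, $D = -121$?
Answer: $26788$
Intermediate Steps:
$S{\left(J \right)} = 2 J$ ($S{\left(J \right)} = J + J = 2 J$)
$26546 - S{\left(D \right)} = 26546 - 2 \left(-121\right) = 26546 - -242 = 26546 + 242 = 26788$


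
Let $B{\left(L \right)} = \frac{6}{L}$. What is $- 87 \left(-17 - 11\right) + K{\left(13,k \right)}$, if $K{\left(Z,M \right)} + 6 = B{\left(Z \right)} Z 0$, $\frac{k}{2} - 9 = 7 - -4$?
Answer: $2430$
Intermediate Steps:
$k = 40$ ($k = 18 + 2 \left(7 - -4\right) = 18 + 2 \left(7 + 4\right) = 18 + 2 \cdot 11 = 18 + 22 = 40$)
$K{\left(Z,M \right)} = -6$ ($K{\left(Z,M \right)} = -6 + \frac{6}{Z} Z 0 = -6 + 6 \cdot 0 = -6 + 0 = -6$)
$- 87 \left(-17 - 11\right) + K{\left(13,k \right)} = - 87 \left(-17 - 11\right) - 6 = \left(-87\right) \left(-28\right) - 6 = 2436 - 6 = 2430$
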